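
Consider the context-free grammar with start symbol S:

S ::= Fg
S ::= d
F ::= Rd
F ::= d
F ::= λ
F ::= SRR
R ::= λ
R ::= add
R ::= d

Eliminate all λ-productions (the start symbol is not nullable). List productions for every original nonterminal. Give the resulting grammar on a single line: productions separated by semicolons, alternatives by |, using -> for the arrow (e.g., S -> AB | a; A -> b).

Nullable set: {F, R}.
S -> Fg: F nullable, giving Fg | g.
Drop F -> λ.
F -> Rd: R nullable, giving Rd | d.
F -> SRR: R, R nullable, giving S | SR | SRR.
Drop R -> λ.
Unchanged (no nullable symbols): S -> d; F -> d; R -> add; R -> d.

S -> d | g | Fg; F -> S | d | Rd | SR | SRR; R -> d | add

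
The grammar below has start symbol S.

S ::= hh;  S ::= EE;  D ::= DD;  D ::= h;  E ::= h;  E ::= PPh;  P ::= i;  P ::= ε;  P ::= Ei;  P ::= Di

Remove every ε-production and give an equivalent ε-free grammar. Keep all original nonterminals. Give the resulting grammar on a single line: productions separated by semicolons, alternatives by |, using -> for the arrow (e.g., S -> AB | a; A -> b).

S -> EE | hh; D -> h | DD; E -> h | Ph | PPh; P -> i | Di | Ei

Nullable set: {P}.
E -> PPh: P, P nullable, giving PPh | Ph | h.
Drop P -> ε.
Unchanged (no nullable symbols): S -> EE; S -> hh; D -> DD; D -> h; E -> h; P -> Di; P -> Ei; P -> i.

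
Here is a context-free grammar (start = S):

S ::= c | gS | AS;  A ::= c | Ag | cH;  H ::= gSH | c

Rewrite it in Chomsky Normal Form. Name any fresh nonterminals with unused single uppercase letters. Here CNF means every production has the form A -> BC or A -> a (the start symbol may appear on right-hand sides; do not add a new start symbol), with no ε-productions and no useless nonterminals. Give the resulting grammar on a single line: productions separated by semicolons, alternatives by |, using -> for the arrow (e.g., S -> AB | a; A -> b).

S -> c | AS | BS; A -> c | AB | CH; B -> g; C -> c; D -> SH; H -> c | BD

No ε-productions.
No unit productions to eliminate.
TERM: introduce C -> c, B -> g and substitute in every rule of length ≥2.
BIN: H -> BSH becomes H -> BD, D -> SH.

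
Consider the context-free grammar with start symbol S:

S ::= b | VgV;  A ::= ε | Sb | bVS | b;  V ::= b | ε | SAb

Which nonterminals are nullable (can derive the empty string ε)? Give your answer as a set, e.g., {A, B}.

{A, V}

Directly nullable (have an ε-rule): {A, V}.
Not nullable: S — each has a terminal in every rule's right-hand side or depends on a non-nullable symbol.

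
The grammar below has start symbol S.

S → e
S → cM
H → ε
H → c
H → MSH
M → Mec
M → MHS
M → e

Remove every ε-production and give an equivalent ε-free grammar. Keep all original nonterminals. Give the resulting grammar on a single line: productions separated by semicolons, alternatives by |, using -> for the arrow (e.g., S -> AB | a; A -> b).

S -> e | cM; H -> c | MS | MSH; M -> e | MS | MHS | Mec

Nullable set: {H}.
Drop H -> ε.
H -> MSH: H nullable, giving MS | MSH.
M -> MHS: H nullable, giving MHS | MS.
Unchanged (no nullable symbols): S -> cM; S -> e; H -> c; M -> Mec; M -> e.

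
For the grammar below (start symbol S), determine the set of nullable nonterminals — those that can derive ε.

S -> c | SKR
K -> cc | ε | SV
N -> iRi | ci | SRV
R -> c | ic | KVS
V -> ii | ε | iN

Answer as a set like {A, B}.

{K, V}

Directly nullable (have an ε-rule): {K, V}.
Not nullable: N, R, S — each has a terminal in every rule's right-hand side or depends on a non-nullable symbol.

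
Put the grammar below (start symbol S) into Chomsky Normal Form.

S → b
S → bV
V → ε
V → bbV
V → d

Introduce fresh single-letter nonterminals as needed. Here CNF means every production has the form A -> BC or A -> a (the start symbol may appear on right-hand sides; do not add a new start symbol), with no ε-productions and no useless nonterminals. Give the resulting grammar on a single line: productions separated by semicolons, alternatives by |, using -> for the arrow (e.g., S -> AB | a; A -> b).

Nullable: {V}; after ε-elimination: S -> b | bV; V -> d | bb | bbV.
No unit productions to eliminate.
TERM: introduce A -> b and substitute in every rule of length ≥2.
BIN: V -> AAV becomes V -> AB, B -> AV.

S -> b | AV; A -> b; B -> AV; V -> d | AA | AB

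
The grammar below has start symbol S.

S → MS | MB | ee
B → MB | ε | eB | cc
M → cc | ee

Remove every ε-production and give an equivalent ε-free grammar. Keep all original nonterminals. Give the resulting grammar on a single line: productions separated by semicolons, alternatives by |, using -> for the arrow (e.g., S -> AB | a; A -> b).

Nullable set: {B}.
S -> MB: B nullable, giving M | MB.
Drop B -> ε.
B -> MB: B nullable, giving M | MB.
B -> eB: B nullable, giving e | eB.
Unchanged (no nullable symbols): S -> MS; S -> ee; B -> cc; M -> cc; M -> ee.

S -> M | MB | MS | ee; B -> M | e | MB | cc | eB; M -> cc | ee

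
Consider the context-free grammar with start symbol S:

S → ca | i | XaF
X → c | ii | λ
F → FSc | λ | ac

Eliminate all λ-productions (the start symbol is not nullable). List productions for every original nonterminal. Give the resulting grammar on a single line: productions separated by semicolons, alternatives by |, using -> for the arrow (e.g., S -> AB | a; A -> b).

Nullable set: {F, X}.
S -> XaF: X, F nullable, giving Xa | XaF | a | aF.
Drop F -> λ.
F -> FSc: F nullable, giving FSc | Sc.
Drop X -> λ.
Unchanged (no nullable symbols): S -> ca; S -> i; F -> ac; X -> c; X -> ii.

S -> a | i | Xa | aF | ca | XaF; F -> Sc | ac | FSc; X -> c | ii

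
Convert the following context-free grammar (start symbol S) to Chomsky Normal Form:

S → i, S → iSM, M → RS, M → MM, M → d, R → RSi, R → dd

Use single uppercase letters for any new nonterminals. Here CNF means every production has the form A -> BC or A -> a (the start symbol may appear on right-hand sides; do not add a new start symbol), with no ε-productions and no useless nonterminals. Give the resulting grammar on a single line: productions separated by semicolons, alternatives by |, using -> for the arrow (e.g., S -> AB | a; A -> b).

No ε-productions.
No unit productions to eliminate.
TERM: introduce B -> d, A -> i and substitute in every rule of length ≥2.
BIN: R -> RSA becomes R -> RC, C -> SA; S -> ASM becomes S -> AD, D -> SM.

S -> i | AD; A -> i; B -> d; C -> SA; D -> SM; M -> d | MM | RS; R -> BB | RC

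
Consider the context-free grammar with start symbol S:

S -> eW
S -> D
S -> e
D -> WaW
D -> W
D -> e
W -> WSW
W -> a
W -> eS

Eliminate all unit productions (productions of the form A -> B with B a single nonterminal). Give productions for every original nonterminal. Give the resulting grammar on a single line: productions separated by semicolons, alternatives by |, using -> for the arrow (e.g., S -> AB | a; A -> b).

Unit productions: D->W, S->D.
Unit pairs (A ⇒* B via units): (D,W), (S,D), (S,W).
S: inherits non-unit rules of {D, S, W} → WSW | WaW | a | e | eS | eW.
D: inherits non-unit rules of {D, W} → WSW | WaW | a | e | eS.
W: inherits non-unit rules of {W} → WSW | a | eS.

S -> a | e | eS | eW | WSW | WaW; D -> a | e | eS | WSW | WaW; W -> a | eS | WSW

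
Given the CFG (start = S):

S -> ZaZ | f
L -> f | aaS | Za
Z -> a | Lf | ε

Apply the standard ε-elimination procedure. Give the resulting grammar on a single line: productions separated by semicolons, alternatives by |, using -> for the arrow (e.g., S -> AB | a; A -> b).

Nullable set: {Z}.
S -> ZaZ: Z, Z nullable, giving Za | ZaZ | a | aZ.
L -> Za: Z nullable, giving Za | a.
Drop Z -> ε.
Unchanged (no nullable symbols): S -> f; L -> aaS; L -> f; Z -> Lf; Z -> a.

S -> a | f | Za | aZ | ZaZ; L -> a | f | Za | aaS; Z -> a | Lf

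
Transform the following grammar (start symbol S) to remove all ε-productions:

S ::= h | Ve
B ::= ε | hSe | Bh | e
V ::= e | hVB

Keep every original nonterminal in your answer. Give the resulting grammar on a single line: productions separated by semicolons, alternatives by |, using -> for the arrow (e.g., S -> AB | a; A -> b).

Nullable set: {B}.
Drop B -> ε.
B -> Bh: B nullable, giving Bh | h.
V -> hVB: B nullable, giving hV | hVB.
Unchanged (no nullable symbols): S -> Ve; S -> h; B -> e; B -> hSe; V -> e.

S -> h | Ve; B -> e | h | Bh | hSe; V -> e | hV | hVB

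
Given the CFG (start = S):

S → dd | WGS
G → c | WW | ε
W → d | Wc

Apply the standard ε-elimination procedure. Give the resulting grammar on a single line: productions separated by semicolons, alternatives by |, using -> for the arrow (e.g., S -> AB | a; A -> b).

Nullable set: {G}.
S -> WGS: G nullable, giving WGS | WS.
Drop G -> ε.
Unchanged (no nullable symbols): S -> dd; G -> WW; G -> c; W -> Wc; W -> d.

S -> WS | dd | WGS; G -> c | WW; W -> d | Wc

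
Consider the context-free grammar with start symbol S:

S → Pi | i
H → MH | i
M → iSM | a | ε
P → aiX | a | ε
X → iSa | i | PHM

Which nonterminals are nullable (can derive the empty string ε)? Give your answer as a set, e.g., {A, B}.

{M, P}

Directly nullable (have an ε-rule): {M, P}.
Not nullable: H, S, X — each has a terminal in every rule's right-hand side or depends on a non-nullable symbol.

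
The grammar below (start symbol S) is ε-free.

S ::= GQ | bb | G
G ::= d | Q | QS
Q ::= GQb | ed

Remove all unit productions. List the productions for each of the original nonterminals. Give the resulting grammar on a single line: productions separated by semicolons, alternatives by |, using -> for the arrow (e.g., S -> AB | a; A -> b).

S -> d | GQ | QS | bb | ed | GQb; G -> d | QS | ed | GQb; Q -> ed | GQb

Unit productions: G->Q, S->G.
Unit pairs (A ⇒* B via units): (G,Q), (S,G), (S,Q).
S: inherits non-unit rules of {G, Q, S} → GQ | GQb | QS | bb | d | ed.
G: inherits non-unit rules of {G, Q} → GQb | QS | d | ed.
Q: inherits non-unit rules of {Q} → GQb | ed.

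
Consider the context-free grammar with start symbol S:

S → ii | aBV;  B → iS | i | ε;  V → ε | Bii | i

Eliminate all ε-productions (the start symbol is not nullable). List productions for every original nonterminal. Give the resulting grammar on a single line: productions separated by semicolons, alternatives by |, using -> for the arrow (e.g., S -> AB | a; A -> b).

S -> a | aB | aV | ii | aBV; B -> i | iS; V -> i | ii | Bii

Nullable set: {B, V}.
S -> aBV: B, V nullable, giving a | aB | aBV | aV.
Drop B -> ε.
Drop V -> ε.
V -> Bii: B nullable, giving Bii | ii.
Unchanged (no nullable symbols): S -> ii; B -> i; B -> iS; V -> i.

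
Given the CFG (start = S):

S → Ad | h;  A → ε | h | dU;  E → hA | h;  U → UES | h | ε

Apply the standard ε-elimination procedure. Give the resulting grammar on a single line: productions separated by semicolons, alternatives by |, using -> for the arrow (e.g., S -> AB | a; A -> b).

Nullable set: {A, U}.
S -> Ad: A nullable, giving Ad | d.
Drop A -> ε.
A -> dU: U nullable, giving d | dU.
E -> hA: A nullable, giving h | hA.
Drop U -> ε.
U -> UES: U nullable, giving ES | UES.
Unchanged (no nullable symbols): S -> h; A -> h; E -> h; U -> h.

S -> d | h | Ad; A -> d | h | dU; E -> h | hA; U -> h | ES | UES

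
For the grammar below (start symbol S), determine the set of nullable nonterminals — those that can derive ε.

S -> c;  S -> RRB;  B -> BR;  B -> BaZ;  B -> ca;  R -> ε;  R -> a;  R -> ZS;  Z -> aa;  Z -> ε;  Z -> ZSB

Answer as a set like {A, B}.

{R, Z}

Directly nullable (have an ε-rule): {R, Z}.
Not nullable: B, S — each has a terminal in every rule's right-hand side or depends on a non-nullable symbol.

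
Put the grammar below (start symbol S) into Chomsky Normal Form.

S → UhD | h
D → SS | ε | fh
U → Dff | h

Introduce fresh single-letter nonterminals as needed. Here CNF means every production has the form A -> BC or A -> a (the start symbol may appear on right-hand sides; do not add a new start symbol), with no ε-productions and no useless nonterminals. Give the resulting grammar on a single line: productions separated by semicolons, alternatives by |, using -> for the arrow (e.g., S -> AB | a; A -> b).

Nullable: {D}; after ε-elimination: S -> h | Uh | UhD; D -> SS | fh; U -> h | ff | Dff.
No unit productions to eliminate.
TERM: introduce A -> f, B -> h and substitute in every rule of length ≥2.
BIN: S -> UBD becomes S -> UC, C -> BD; U -> DAA becomes U -> DE, E -> AA.

S -> h | UB | UC; A -> f; B -> h; C -> BD; D -> AB | SS; E -> AA; U -> h | AA | DE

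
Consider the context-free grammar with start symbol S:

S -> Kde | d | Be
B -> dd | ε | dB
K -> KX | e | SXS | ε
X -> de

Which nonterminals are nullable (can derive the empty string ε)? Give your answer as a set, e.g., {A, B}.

Directly nullable (have an ε-rule): {B, K}.
Not nullable: S, X — each has a terminal in every rule's right-hand side or depends on a non-nullable symbol.

{B, K}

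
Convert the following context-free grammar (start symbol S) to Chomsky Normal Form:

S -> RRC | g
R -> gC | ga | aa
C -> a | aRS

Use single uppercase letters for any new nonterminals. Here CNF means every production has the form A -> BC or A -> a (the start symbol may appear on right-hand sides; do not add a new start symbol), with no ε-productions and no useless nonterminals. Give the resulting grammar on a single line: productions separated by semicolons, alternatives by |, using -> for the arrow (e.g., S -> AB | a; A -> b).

S -> g | RE; A -> a; B -> g; C -> a | AD; D -> RS; E -> RC; R -> AA | BA | BC

No ε-productions.
No unit productions to eliminate.
TERM: introduce A -> a, B -> g and substitute in every rule of length ≥2.
BIN: C -> ARS becomes C -> AD, D -> RS; S -> RRC becomes S -> RE, E -> RC.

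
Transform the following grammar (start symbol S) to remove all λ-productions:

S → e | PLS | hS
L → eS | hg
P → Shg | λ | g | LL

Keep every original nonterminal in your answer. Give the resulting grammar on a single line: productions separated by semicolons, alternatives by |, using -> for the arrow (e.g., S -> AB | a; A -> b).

S -> e | LS | hS | PLS; L -> eS | hg; P -> g | LL | Shg

Nullable set: {P}.
S -> PLS: P nullable, giving LS | PLS.
Drop P -> λ.
Unchanged (no nullable symbols): S -> e; S -> hS; L -> eS; L -> hg; P -> LL; P -> Shg; P -> g.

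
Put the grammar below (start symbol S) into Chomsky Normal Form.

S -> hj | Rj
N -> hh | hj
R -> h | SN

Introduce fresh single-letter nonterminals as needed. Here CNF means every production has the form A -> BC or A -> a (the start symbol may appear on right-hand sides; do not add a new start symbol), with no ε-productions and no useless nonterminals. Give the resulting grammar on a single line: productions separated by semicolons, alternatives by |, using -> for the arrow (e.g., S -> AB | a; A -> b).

S -> AB | RB; A -> h; B -> j; N -> AA | AB; R -> h | SN

No ε-productions.
No unit productions to eliminate.
TERM: introduce A -> h, B -> j and substitute in every rule of length ≥2.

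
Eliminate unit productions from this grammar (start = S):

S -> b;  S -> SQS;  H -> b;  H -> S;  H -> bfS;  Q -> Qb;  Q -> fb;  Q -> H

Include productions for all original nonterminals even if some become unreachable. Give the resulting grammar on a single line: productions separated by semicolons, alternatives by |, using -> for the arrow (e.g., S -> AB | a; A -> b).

S -> b | SQS; H -> b | SQS | bfS; Q -> b | Qb | fb | SQS | bfS

Unit productions: H->S, Q->H.
Unit pairs (A ⇒* B via units): (H,S), (Q,H), (Q,S).
S: inherits non-unit rules of {S} → SQS | b.
H: inherits non-unit rules of {H, S} → SQS | b | bfS.
Q: inherits non-unit rules of {H, Q, S} → Qb | SQS | b | bfS | fb.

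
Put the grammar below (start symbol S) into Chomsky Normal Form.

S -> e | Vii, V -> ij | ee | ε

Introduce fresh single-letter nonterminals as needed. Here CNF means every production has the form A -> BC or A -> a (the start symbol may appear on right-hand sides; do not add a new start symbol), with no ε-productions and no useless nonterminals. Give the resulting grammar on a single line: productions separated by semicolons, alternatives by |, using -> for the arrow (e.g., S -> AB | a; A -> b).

Nullable: {V}; after ε-elimination: S -> e | ii | Vii; V -> ee | ij.
No unit productions to eliminate.
TERM: introduce B -> e, A -> i, C -> j and substitute in every rule of length ≥2.
BIN: S -> VAA becomes S -> VD, D -> AA.

S -> e | AA | VD; A -> i; B -> e; C -> j; D -> AA; V -> AC | BB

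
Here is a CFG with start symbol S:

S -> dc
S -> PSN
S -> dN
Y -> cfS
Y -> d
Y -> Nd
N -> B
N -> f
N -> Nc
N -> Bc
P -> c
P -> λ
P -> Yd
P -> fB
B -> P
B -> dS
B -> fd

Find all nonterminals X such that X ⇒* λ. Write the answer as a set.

Directly nullable (have an ε-rule): {P}.
B is nullable via B -> P (every symbol on the right is already known nullable).
N is nullable via N -> B (every symbol on the right is already known nullable).
Not nullable: S, Y — each has a terminal in every rule's right-hand side or depends on a non-nullable symbol.

{B, N, P}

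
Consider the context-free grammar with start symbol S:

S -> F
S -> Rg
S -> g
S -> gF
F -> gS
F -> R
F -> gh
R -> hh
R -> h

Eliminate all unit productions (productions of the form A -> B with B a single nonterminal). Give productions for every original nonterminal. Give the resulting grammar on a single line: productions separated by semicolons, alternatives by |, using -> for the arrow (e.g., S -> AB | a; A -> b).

Unit productions: F->R, S->F.
Unit pairs (A ⇒* B via units): (F,R), (S,F), (S,R).
S: inherits non-unit rules of {F, R, S} → Rg | g | gF | gS | gh | h | hh.
F: inherits non-unit rules of {F, R} → gS | gh | h | hh.
R: inherits non-unit rules of {R} → h | hh.

S -> g | h | Rg | gF | gS | gh | hh; F -> h | gS | gh | hh; R -> h | hh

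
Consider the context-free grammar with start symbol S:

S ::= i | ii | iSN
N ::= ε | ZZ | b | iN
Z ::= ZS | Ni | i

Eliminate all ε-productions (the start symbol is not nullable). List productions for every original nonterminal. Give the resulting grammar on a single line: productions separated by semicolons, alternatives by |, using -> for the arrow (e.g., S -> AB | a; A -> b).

Nullable set: {N}.
S -> iSN: N nullable, giving iS | iSN.
Drop N -> ε.
N -> iN: N nullable, giving i | iN.
Z -> Ni: N nullable, giving Ni | i.
Unchanged (no nullable symbols): S -> i; S -> ii; N -> ZZ; N -> b; Z -> ZS; Z -> i.

S -> i | iS | ii | iSN; N -> b | i | ZZ | iN; Z -> i | Ni | ZS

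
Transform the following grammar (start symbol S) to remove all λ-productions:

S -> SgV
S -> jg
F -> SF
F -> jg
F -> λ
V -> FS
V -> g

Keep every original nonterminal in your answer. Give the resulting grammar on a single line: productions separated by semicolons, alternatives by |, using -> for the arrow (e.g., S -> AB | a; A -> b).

Nullable set: {F}.
Drop F -> λ.
F -> SF: F nullable, giving S | SF.
V -> FS: F nullable, giving FS | S.
Unchanged (no nullable symbols): S -> SgV; S -> jg; F -> jg; V -> g.

S -> jg | SgV; F -> S | SF | jg; V -> S | g | FS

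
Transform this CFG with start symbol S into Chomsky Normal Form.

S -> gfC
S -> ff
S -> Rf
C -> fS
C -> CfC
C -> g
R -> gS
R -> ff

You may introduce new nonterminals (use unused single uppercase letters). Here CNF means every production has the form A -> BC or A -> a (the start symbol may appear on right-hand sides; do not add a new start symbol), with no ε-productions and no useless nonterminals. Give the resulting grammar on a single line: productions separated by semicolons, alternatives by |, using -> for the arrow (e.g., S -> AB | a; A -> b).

S -> AA | BE | RA; A -> f; B -> g; C -> g | AS | CD; D -> AC; E -> AC; R -> AA | BS

No ε-productions.
No unit productions to eliminate.
TERM: introduce A -> f, B -> g and substitute in every rule of length ≥2.
BIN: C -> CAC becomes C -> CD, D -> AC; S -> BAC becomes S -> BE, E -> AC.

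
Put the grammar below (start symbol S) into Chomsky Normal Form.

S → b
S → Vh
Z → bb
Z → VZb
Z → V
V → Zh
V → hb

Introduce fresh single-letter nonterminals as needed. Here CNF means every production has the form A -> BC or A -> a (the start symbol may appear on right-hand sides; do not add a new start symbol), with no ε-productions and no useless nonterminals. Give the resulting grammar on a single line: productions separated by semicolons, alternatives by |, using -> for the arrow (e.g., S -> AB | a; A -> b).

S -> b | VA; A -> h; B -> b; C -> ZB; V -> AB | ZA; Z -> AB | BB | VC | ZA

No ε-productions.
After unit-elimination: S -> b | Vh; V -> Zh | hb; Z -> Zh | bb | hb | VZb.
TERM: introduce B -> b, A -> h and substitute in every rule of length ≥2.
BIN: Z -> VZB becomes Z -> VC, C -> ZB.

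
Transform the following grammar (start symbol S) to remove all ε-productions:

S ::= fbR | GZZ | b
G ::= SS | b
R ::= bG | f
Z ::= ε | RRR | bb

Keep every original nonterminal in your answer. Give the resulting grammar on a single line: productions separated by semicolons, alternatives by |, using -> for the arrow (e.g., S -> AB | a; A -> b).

S -> G | b | GZ | GZZ | fbR; G -> b | SS; R -> f | bG; Z -> bb | RRR

Nullable set: {Z}.
S -> GZZ: Z, Z nullable, giving G | GZ | GZZ.
Drop Z -> ε.
Unchanged (no nullable symbols): S -> b; S -> fbR; G -> SS; G -> b; R -> bG; R -> f; Z -> RRR; Z -> bb.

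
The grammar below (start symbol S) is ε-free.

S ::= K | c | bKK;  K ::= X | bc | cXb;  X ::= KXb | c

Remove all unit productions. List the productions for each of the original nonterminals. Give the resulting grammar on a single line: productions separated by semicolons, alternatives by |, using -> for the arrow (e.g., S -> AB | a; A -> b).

S -> c | bc | KXb | bKK | cXb; K -> c | bc | KXb | cXb; X -> c | KXb

Unit productions: K->X, S->K.
Unit pairs (A ⇒* B via units): (K,X), (S,K), (S,X).
S: inherits non-unit rules of {K, S, X} → KXb | bKK | bc | c | cXb.
K: inherits non-unit rules of {K, X} → KXb | bc | c | cXb.
X: inherits non-unit rules of {X} → KXb | c.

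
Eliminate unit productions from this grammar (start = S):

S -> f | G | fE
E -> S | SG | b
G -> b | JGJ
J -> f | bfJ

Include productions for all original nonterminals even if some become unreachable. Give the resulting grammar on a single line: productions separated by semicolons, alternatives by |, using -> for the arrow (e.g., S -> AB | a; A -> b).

S -> b | f | fE | JGJ; E -> b | f | SG | fE | JGJ; G -> b | JGJ; J -> f | bfJ

Unit productions: E->S, S->G.
Unit pairs (A ⇒* B via units): (E,G), (E,S), (S,G).
S: inherits non-unit rules of {G, S} → JGJ | b | f | fE.
E: inherits non-unit rules of {E, G, S} → JGJ | SG | b | f | fE.
G: inherits non-unit rules of {G} → JGJ | b.
J: inherits non-unit rules of {J} → bfJ | f.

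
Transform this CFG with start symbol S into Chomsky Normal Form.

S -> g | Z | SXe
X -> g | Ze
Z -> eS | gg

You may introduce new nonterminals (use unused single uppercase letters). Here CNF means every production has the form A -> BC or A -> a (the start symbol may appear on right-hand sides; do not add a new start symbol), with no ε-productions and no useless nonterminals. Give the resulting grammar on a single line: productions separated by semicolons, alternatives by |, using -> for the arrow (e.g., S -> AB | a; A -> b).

No ε-productions.
After unit-elimination: S -> g | eS | gg | SXe; X -> g | Ze; Z -> eS | gg.
TERM: introduce A -> e, B -> g and substitute in every rule of length ≥2.
BIN: S -> SXA becomes S -> SC, C -> XA.

S -> g | AS | BB | SC; A -> e; B -> g; C -> XA; X -> g | ZA; Z -> AS | BB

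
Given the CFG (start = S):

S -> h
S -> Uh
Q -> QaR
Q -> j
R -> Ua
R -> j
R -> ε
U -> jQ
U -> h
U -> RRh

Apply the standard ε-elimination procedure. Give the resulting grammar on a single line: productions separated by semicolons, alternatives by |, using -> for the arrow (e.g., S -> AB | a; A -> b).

Nullable set: {R}.
Q -> QaR: R nullable, giving Qa | QaR.
Drop R -> ε.
U -> RRh: R, R nullable, giving RRh | Rh | h.
Unchanged (no nullable symbols): S -> Uh; S -> h; Q -> j; R -> Ua; R -> j; U -> h; U -> jQ.

S -> h | Uh; Q -> j | Qa | QaR; R -> j | Ua; U -> h | Rh | jQ | RRh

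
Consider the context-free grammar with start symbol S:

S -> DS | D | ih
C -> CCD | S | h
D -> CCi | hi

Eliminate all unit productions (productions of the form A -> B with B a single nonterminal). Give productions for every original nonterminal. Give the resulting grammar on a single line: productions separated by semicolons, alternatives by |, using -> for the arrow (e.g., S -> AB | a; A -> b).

S -> DS | hi | ih | CCi; C -> h | DS | hi | ih | CCD | CCi; D -> hi | CCi

Unit productions: C->S, S->D.
Unit pairs (A ⇒* B via units): (C,D), (C,S), (S,D).
S: inherits non-unit rules of {D, S} → CCi | DS | hi | ih.
C: inherits non-unit rules of {C, D, S} → CCD | CCi | DS | h | hi | ih.
D: inherits non-unit rules of {D} → CCi | hi.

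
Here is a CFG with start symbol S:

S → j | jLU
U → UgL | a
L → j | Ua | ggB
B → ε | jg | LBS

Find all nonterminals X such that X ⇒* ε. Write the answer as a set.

{B}

Directly nullable (have an ε-rule): {B}.
Not nullable: L, S, U — each has a terminal in every rule's right-hand side or depends on a non-nullable symbol.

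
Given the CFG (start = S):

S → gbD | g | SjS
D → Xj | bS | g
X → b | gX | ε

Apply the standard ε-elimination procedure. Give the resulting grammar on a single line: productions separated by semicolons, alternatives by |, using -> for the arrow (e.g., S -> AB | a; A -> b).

Nullable set: {X}.
D -> Xj: X nullable, giving Xj | j.
Drop X -> ε.
X -> gX: X nullable, giving g | gX.
Unchanged (no nullable symbols): S -> SjS; S -> g; S -> gbD; D -> bS; D -> g; X -> b.

S -> g | SjS | gbD; D -> g | j | Xj | bS; X -> b | g | gX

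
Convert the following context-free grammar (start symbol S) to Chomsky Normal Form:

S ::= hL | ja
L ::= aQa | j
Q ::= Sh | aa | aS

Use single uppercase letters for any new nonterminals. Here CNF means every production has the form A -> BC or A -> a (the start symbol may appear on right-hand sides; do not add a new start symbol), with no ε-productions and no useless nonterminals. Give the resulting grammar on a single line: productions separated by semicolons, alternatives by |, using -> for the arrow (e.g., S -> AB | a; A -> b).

No ε-productions.
No unit productions to eliminate.
TERM: introduce A -> a, B -> h, C -> j and substitute in every rule of length ≥2.
BIN: L -> AQA becomes L -> AD, D -> QA.

S -> BL | CA; A -> a; B -> h; C -> j; D -> QA; L -> j | AD; Q -> AA | AS | SB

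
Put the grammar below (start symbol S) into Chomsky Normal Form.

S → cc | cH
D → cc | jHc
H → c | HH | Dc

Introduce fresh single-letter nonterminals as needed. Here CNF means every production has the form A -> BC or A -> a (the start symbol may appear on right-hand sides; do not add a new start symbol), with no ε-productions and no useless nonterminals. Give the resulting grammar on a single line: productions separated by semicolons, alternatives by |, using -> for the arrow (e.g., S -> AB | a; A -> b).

S -> AA | AH; A -> c; B -> j; C -> HA; D -> AA | BC; H -> c | DA | HH

No ε-productions.
No unit productions to eliminate.
TERM: introduce A -> c, B -> j and substitute in every rule of length ≥2.
BIN: D -> BHA becomes D -> BC, C -> HA.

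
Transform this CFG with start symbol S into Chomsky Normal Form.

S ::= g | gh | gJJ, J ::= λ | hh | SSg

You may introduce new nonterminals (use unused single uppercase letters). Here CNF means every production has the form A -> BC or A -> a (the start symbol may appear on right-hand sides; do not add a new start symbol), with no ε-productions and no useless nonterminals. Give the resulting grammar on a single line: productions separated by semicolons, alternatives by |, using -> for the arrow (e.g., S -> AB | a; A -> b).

Nullable: {J}; after ε-elimination: S -> g | gJ | gh | gJJ; J -> hh | SSg.
No unit productions to eliminate.
TERM: introduce A -> g, B -> h and substitute in every rule of length ≥2.
BIN: J -> SSA becomes J -> SC, C -> SA; S -> AJJ becomes S -> AD, D -> JJ.

S -> g | AB | AD | AJ; A -> g; B -> h; C -> SA; D -> JJ; J -> BB | SC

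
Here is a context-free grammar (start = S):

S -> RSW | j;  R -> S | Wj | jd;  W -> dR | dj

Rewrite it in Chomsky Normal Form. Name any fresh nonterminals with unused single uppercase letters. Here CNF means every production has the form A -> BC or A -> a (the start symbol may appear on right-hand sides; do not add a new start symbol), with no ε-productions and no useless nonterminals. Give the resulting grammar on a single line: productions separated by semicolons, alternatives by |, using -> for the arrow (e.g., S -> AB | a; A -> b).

No ε-productions.
After unit-elimination: S -> j | RSW; R -> j | Wj | jd | RSW; W -> dR | dj.
TERM: introduce B -> d, A -> j and substitute in every rule of length ≥2.
BIN: R -> RSW becomes R -> RC, C -> SW; S -> RSW becomes S -> RD, D -> SW.

S -> j | RD; A -> j; B -> d; C -> SW; D -> SW; R -> j | AB | RC | WA; W -> BA | BR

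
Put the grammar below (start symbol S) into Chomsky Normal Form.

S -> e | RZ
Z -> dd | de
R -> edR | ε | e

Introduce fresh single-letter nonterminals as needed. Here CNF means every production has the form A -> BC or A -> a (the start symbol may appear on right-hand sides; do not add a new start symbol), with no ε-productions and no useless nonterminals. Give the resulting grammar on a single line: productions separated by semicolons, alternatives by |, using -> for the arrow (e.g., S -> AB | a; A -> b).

S -> e | BA | BB | RZ; A -> e; B -> d; C -> BR; R -> e | AB | AC; Z -> BA | BB

Nullable: {R}; after ε-elimination: S -> Z | e | RZ; R -> e | ed | edR; Z -> dd | de.
After unit-elimination: S -> e | RZ | dd | de; R -> e | ed | edR; Z -> dd | de.
TERM: introduce B -> d, A -> e and substitute in every rule of length ≥2.
BIN: R -> ABR becomes R -> AC, C -> BR.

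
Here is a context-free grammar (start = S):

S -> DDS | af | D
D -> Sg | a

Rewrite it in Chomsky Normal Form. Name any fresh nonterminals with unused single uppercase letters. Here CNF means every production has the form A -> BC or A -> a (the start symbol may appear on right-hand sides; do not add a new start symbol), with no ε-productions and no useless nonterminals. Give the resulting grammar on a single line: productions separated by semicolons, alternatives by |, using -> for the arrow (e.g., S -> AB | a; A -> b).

No ε-productions.
After unit-elimination: S -> a | Sg | af | DDS; D -> a | Sg.
TERM: introduce B -> a, C -> f, A -> g and substitute in every rule of length ≥2.
BIN: S -> DDS becomes S -> DE, E -> DS.

S -> a | BC | DE | SA; A -> g; B -> a; C -> f; D -> a | SA; E -> DS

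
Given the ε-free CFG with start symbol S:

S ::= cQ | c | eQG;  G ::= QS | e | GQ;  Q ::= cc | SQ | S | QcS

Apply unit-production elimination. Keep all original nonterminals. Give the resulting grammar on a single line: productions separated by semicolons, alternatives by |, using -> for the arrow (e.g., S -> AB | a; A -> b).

Unit productions: Q->S.
Unit pairs (A ⇒* B via units): (Q,S).
S: inherits non-unit rules of {S} → c | cQ | eQG.
G: inherits non-unit rules of {G} → GQ | QS | e.
Q: inherits non-unit rules of {Q, S} → QcS | SQ | c | cQ | cc | eQG.

S -> c | cQ | eQG; G -> e | GQ | QS; Q -> c | SQ | cQ | cc | QcS | eQG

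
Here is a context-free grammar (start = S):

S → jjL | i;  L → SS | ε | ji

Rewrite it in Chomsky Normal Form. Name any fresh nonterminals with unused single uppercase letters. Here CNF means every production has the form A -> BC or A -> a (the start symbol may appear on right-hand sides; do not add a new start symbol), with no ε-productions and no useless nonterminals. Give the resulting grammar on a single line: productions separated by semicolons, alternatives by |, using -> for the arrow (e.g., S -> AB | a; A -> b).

S -> i | AA | AC; A -> j; B -> i; C -> AL; L -> AB | SS

Nullable: {L}; after ε-elimination: S -> i | jj | jjL; L -> SS | ji.
No unit productions to eliminate.
TERM: introduce B -> i, A -> j and substitute in every rule of length ≥2.
BIN: S -> AAL becomes S -> AC, C -> AL.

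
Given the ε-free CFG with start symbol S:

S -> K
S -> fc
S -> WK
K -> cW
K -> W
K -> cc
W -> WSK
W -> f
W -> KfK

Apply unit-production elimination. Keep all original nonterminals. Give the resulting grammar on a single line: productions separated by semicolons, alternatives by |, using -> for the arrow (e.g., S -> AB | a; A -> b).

Unit productions: K->W, S->K.
Unit pairs (A ⇒* B via units): (K,W), (S,K), (S,W).
S: inherits non-unit rules of {K, S, W} → KfK | WK | WSK | cW | cc | f | fc.
K: inherits non-unit rules of {K, W} → KfK | WSK | cW | cc | f.
W: inherits non-unit rules of {W} → KfK | WSK | f.

S -> f | WK | cW | cc | fc | KfK | WSK; K -> f | cW | cc | KfK | WSK; W -> f | KfK | WSK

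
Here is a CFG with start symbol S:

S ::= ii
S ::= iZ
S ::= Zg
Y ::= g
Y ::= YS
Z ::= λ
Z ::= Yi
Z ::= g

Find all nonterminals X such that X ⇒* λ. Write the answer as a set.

Directly nullable (have an ε-rule): {Z}.
Not nullable: S, Y — each has a terminal in every rule's right-hand side or depends on a non-nullable symbol.

{Z}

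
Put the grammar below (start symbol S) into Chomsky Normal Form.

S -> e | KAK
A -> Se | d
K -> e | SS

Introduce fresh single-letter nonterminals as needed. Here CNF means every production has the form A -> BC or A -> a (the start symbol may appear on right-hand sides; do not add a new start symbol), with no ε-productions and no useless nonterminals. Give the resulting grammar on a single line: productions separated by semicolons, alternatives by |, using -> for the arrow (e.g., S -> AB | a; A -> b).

No ε-productions.
No unit productions to eliminate.
TERM: introduce B -> e and substitute in every rule of length ≥2.
BIN: S -> KAK becomes S -> KC, C -> AK.

S -> e | KC; A -> d | SB; B -> e; C -> AK; K -> e | SS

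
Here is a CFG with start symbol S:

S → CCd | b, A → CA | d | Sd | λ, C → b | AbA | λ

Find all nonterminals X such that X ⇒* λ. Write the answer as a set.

{A, C}

Directly nullable (have an ε-rule): {A, C}.
Not nullable: S — each has a terminal in every rule's right-hand side or depends on a non-nullable symbol.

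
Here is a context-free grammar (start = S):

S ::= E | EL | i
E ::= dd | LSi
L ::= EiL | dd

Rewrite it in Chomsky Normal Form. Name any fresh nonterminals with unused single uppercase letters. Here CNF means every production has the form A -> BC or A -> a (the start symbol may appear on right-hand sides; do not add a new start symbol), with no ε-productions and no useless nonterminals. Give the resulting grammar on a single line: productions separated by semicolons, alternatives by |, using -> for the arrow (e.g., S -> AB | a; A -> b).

No ε-productions.
After unit-elimination: S -> i | EL | dd | LSi; E -> dd | LSi; L -> dd | EiL.
TERM: introduce B -> d, A -> i and substitute in every rule of length ≥2.
BIN: E -> LSA becomes E -> LC, C -> SA; L -> EAL becomes L -> ED, D -> AL; S -> LSA becomes S -> LF, F -> SA.

S -> i | BB | EL | LF; A -> i; B -> d; C -> SA; D -> AL; E -> BB | LC; F -> SA; L -> BB | ED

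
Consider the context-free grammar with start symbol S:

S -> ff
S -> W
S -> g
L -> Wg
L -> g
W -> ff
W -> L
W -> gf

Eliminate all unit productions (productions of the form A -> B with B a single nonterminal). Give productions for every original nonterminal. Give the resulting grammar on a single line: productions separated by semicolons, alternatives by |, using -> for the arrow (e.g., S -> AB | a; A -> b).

Unit productions: S->W, W->L.
Unit pairs (A ⇒* B via units): (S,L), (S,W), (W,L).
S: inherits non-unit rules of {L, S, W} → Wg | ff | g | gf.
L: inherits non-unit rules of {L} → Wg | g.
W: inherits non-unit rules of {L, W} → Wg | ff | g | gf.

S -> g | Wg | ff | gf; L -> g | Wg; W -> g | Wg | ff | gf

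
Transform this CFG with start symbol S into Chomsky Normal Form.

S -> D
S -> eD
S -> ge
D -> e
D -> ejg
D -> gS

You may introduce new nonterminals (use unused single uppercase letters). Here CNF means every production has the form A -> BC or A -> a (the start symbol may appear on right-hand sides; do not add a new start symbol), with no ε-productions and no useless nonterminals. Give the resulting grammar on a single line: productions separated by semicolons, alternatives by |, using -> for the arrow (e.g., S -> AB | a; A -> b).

S -> e | AD | AF | CA | CS; A -> e; B -> j; C -> g; D -> e | AE | CS; E -> BC; F -> BC

No ε-productions.
After unit-elimination: S -> e | eD | gS | ge | ejg; D -> e | gS | ejg.
TERM: introduce A -> e, C -> g, B -> j and substitute in every rule of length ≥2.
BIN: D -> ABC becomes D -> AE, E -> BC; S -> ABC becomes S -> AF, F -> BC.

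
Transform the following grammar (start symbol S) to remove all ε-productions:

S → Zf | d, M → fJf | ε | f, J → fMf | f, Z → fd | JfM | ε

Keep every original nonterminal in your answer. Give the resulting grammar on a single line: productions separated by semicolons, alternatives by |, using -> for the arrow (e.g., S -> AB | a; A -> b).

S -> d | f | Zf; J -> f | ff | fMf; M -> f | fJf; Z -> Jf | fd | JfM

Nullable set: {M, Z}.
S -> Zf: Z nullable, giving Zf | f.
J -> fMf: M nullable, giving fMf | ff.
Drop M -> ε.
Drop Z -> ε.
Z -> JfM: M nullable, giving Jf | JfM.
Unchanged (no nullable symbols): S -> d; J -> f; M -> f; M -> fJf; Z -> fd.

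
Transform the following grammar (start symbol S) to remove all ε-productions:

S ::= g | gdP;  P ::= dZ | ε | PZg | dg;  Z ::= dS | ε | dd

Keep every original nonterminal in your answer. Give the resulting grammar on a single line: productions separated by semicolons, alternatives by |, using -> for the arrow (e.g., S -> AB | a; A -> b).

Nullable set: {P, Z}.
S -> gdP: P nullable, giving gd | gdP.
Drop P -> ε.
P -> PZg: P, Z nullable, giving PZg | Pg | Zg | g.
P -> dZ: Z nullable, giving d | dZ.
Drop Z -> ε.
Unchanged (no nullable symbols): S -> g; P -> dg; Z -> dS; Z -> dd.

S -> g | gd | gdP; P -> d | g | Pg | Zg | dZ | dg | PZg; Z -> dS | dd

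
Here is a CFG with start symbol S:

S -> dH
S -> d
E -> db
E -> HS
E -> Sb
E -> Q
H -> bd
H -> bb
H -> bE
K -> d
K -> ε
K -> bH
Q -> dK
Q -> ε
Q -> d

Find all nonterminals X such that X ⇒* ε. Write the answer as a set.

{E, K, Q}

Directly nullable (have an ε-rule): {K, Q}.
E is nullable via E -> Q (every symbol on the right is already known nullable).
Not nullable: H, S — each has a terminal in every rule's right-hand side or depends on a non-nullable symbol.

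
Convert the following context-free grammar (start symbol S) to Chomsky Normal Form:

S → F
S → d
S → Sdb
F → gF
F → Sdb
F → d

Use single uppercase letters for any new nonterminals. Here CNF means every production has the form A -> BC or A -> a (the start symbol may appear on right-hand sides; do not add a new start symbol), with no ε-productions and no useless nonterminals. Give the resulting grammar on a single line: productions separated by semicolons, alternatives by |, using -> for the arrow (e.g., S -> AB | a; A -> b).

No ε-productions.
After unit-elimination: S -> d | gF | Sdb; F -> d | gF | Sdb.
TERM: introduce B -> b, A -> d, C -> g and substitute in every rule of length ≥2.
BIN: F -> SAB becomes F -> SD, D -> AB; S -> SAB becomes S -> SE, E -> AB.

S -> d | CF | SE; A -> d; B -> b; C -> g; D -> AB; E -> AB; F -> d | CF | SD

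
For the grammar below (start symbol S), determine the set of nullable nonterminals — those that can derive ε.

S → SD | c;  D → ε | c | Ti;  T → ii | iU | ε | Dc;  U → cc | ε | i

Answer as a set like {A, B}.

Directly nullable (have an ε-rule): {D, T, U}.
Not nullable: S — each has a terminal in every rule's right-hand side or depends on a non-nullable symbol.

{D, T, U}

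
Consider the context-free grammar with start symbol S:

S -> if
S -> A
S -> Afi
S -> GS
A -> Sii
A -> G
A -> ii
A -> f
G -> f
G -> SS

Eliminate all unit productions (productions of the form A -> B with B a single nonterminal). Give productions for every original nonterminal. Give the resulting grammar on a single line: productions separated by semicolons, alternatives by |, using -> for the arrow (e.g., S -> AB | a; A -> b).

Unit productions: A->G, S->A.
Unit pairs (A ⇒* B via units): (A,G), (S,A), (S,G).
S: inherits non-unit rules of {A, G, S} → Afi | GS | SS | Sii | f | if | ii.
A: inherits non-unit rules of {A, G} → SS | Sii | f | ii.
G: inherits non-unit rules of {G} → SS | f.

S -> f | GS | SS | if | ii | Afi | Sii; A -> f | SS | ii | Sii; G -> f | SS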